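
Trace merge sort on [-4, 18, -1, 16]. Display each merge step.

Divide and conquer:
  Merge [-4] + [18] -> [-4, 18]
  Merge [-1] + [16] -> [-1, 16]
  Merge [-4, 18] + [-1, 16] -> [-4, -1, 16, 18]


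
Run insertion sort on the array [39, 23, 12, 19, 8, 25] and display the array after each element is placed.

First element 39 is already 'sorted'
Insert 23: shifted 1 elements -> [23, 39, 12, 19, 8, 25]
Insert 12: shifted 2 elements -> [12, 23, 39, 19, 8, 25]
Insert 19: shifted 2 elements -> [12, 19, 23, 39, 8, 25]
Insert 8: shifted 4 elements -> [8, 12, 19, 23, 39, 25]
Insert 25: shifted 1 elements -> [8, 12, 19, 23, 25, 39]


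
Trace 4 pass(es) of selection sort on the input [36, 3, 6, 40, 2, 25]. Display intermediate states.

Pass 1: Select minimum 2 at index 4, swap -> [2, 3, 6, 40, 36, 25]
Pass 2: Select minimum 3 at index 1, swap -> [2, 3, 6, 40, 36, 25]
Pass 3: Select minimum 6 at index 2, swap -> [2, 3, 6, 40, 36, 25]
Pass 4: Select minimum 25 at index 5, swap -> [2, 3, 6, 25, 36, 40]


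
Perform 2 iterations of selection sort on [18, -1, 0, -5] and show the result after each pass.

Pass 1: Select minimum -5 at index 3, swap -> [-5, -1, 0, 18]
Pass 2: Select minimum -1 at index 1, swap -> [-5, -1, 0, 18]


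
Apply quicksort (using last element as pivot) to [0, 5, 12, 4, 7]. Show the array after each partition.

Partition 1: pivot=7 at index 3 -> [0, 5, 4, 7, 12]
Partition 2: pivot=4 at index 1 -> [0, 4, 5, 7, 12]


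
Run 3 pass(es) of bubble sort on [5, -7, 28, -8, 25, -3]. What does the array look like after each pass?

After pass 1: [-7, 5, -8, 25, -3, 28] (4 swaps)
After pass 2: [-7, -8, 5, -3, 25, 28] (2 swaps)
After pass 3: [-8, -7, -3, 5, 25, 28] (2 swaps)
Total swaps: 8


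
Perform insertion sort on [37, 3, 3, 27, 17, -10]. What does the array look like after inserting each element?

First element 37 is already 'sorted'
Insert 3: shifted 1 elements -> [3, 37, 3, 27, 17, -10]
Insert 3: shifted 1 elements -> [3, 3, 37, 27, 17, -10]
Insert 27: shifted 1 elements -> [3, 3, 27, 37, 17, -10]
Insert 17: shifted 2 elements -> [3, 3, 17, 27, 37, -10]
Insert -10: shifted 5 elements -> [-10, 3, 3, 17, 27, 37]


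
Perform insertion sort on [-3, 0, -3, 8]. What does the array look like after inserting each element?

First element -3 is already 'sorted'
Insert 0: shifted 0 elements -> [-3, 0, -3, 8]
Insert -3: shifted 1 elements -> [-3, -3, 0, 8]
Insert 8: shifted 0 elements -> [-3, -3, 0, 8]


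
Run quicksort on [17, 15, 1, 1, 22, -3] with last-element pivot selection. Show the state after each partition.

Partition 1: pivot=-3 at index 0 -> [-3, 15, 1, 1, 22, 17]
Partition 2: pivot=17 at index 4 -> [-3, 15, 1, 1, 17, 22]
Partition 3: pivot=1 at index 2 -> [-3, 1, 1, 15, 17, 22]


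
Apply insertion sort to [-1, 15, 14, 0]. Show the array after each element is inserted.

First element -1 is already 'sorted'
Insert 15: shifted 0 elements -> [-1, 15, 14, 0]
Insert 14: shifted 1 elements -> [-1, 14, 15, 0]
Insert 0: shifted 2 elements -> [-1, 0, 14, 15]


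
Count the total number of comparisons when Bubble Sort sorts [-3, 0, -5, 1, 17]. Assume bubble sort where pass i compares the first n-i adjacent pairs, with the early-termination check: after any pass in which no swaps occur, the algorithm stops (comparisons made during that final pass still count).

Pass 1: compare adjacent pairs (0,1)..(3,4) = 4 comparison(s), 1 swap(s) -> [-3, -5, 0, 1, 17]
Pass 2: compare adjacent pairs (0,1)..(2,3) = 3 comparison(s), 1 swap(s) -> [-5, -3, 0, 1, 17]
Pass 3: compare adjacent pairs (0,1)..(1,2) = 2 comparison(s), 0 swap(s) -> [-5, -3, 0, 1, 17]
No swaps in this pass, so bubble sort stops here.
Total comparisons: 4 + 3 + 2 = 9


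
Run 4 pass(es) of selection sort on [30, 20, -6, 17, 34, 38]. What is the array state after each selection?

Pass 1: Select minimum -6 at index 2, swap -> [-6, 20, 30, 17, 34, 38]
Pass 2: Select minimum 17 at index 3, swap -> [-6, 17, 30, 20, 34, 38]
Pass 3: Select minimum 20 at index 3, swap -> [-6, 17, 20, 30, 34, 38]
Pass 4: Select minimum 30 at index 3, swap -> [-6, 17, 20, 30, 34, 38]


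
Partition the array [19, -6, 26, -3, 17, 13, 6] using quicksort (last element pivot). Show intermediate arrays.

Partition 1: pivot=6 at index 2 -> [-6, -3, 6, 19, 17, 13, 26]
Partition 2: pivot=-3 at index 1 -> [-6, -3, 6, 19, 17, 13, 26]
Partition 3: pivot=26 at index 6 -> [-6, -3, 6, 19, 17, 13, 26]
Partition 4: pivot=13 at index 3 -> [-6, -3, 6, 13, 17, 19, 26]
Partition 5: pivot=19 at index 5 -> [-6, -3, 6, 13, 17, 19, 26]


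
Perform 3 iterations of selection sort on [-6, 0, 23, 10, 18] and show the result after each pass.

Pass 1: Select minimum -6 at index 0, swap -> [-6, 0, 23, 10, 18]
Pass 2: Select minimum 0 at index 1, swap -> [-6, 0, 23, 10, 18]
Pass 3: Select minimum 10 at index 3, swap -> [-6, 0, 10, 23, 18]


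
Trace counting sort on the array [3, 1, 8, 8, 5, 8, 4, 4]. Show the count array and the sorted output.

Count array: [0, 1, 0, 1, 2, 1, 0, 0, 3]
(count[i] = number of elements equal to i)
Cumulative count: [0, 1, 1, 2, 4, 5, 5, 5, 8]
Sorted: [1, 3, 4, 4, 5, 8, 8, 8]


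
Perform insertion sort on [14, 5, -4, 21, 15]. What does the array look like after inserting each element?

First element 14 is already 'sorted'
Insert 5: shifted 1 elements -> [5, 14, -4, 21, 15]
Insert -4: shifted 2 elements -> [-4, 5, 14, 21, 15]
Insert 21: shifted 0 elements -> [-4, 5, 14, 21, 15]
Insert 15: shifted 1 elements -> [-4, 5, 14, 15, 21]


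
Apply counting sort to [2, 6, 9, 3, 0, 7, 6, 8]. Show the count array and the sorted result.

Count array: [1, 0, 1, 1, 0, 0, 2, 1, 1, 1]
(count[i] = number of elements equal to i)
Cumulative count: [1, 1, 2, 3, 3, 3, 5, 6, 7, 8]
Sorted: [0, 2, 3, 6, 6, 7, 8, 9]


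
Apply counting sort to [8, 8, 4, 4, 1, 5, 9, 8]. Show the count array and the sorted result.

Count array: [0, 1, 0, 0, 2, 1, 0, 0, 3, 1]
(count[i] = number of elements equal to i)
Cumulative count: [0, 1, 1, 1, 3, 4, 4, 4, 7, 8]
Sorted: [1, 4, 4, 5, 8, 8, 8, 9]


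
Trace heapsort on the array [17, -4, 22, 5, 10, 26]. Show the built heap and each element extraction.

Build heap: [26, 10, 22, 5, -4, 17]
Extract 26: [22, 10, 17, 5, -4, 26]
Extract 22: [17, 10, -4, 5, 22, 26]
Extract 17: [10, 5, -4, 17, 22, 26]
Extract 10: [5, -4, 10, 17, 22, 26]
Extract 5: [-4, 5, 10, 17, 22, 26]


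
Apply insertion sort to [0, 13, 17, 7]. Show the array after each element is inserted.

First element 0 is already 'sorted'
Insert 13: shifted 0 elements -> [0, 13, 17, 7]
Insert 17: shifted 0 elements -> [0, 13, 17, 7]
Insert 7: shifted 2 elements -> [0, 7, 13, 17]


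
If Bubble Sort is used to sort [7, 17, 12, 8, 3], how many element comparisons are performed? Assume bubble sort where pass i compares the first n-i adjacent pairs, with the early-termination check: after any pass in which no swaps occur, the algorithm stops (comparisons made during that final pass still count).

Pass 1: compare adjacent pairs (0,1)..(3,4) = 4 comparison(s), 3 swap(s) -> [7, 12, 8, 3, 17]
Pass 2: compare adjacent pairs (0,1)..(2,3) = 3 comparison(s), 2 swap(s) -> [7, 8, 3, 12, 17]
Pass 3: compare adjacent pairs (0,1)..(1,2) = 2 comparison(s), 1 swap(s) -> [7, 3, 8, 12, 17]
Pass 4: compare adjacent pairs (0,1)..(0,1) = 1 comparison(s), 1 swap(s) -> [3, 7, 8, 12, 17]
Every pass made at least one swap, so all n-1 passes run.
Total comparisons: 4 + 3 + 2 + 1 = 10


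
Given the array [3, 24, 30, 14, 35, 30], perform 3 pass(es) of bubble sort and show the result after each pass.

After pass 1: [3, 24, 14, 30, 30, 35] (2 swaps)
After pass 2: [3, 14, 24, 30, 30, 35] (1 swaps)
After pass 3: [3, 14, 24, 30, 30, 35] (0 swaps)
Total swaps: 3


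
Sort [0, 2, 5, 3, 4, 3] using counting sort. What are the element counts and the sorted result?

Count array: [1, 0, 1, 2, 1, 1]
(count[i] = number of elements equal to i)
Cumulative count: [1, 1, 2, 4, 5, 6]
Sorted: [0, 2, 3, 3, 4, 5]


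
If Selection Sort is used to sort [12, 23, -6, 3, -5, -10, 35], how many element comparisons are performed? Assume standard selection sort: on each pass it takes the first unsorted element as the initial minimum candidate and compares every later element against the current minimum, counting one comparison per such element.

Pass 1: scan indices 1..6 for the minimum = 6 comparison(s); min is -10, place at index 0 -> [-10, 23, -6, 3, -5, 12, 35]
Pass 2: scan indices 2..6 for the minimum = 5 comparison(s); min is -6, place at index 1 -> [-10, -6, 23, 3, -5, 12, 35]
Pass 3: scan indices 3..6 for the minimum = 4 comparison(s); min is -5, place at index 2 -> [-10, -6, -5, 3, 23, 12, 35]
Pass 4: scan indices 4..6 for the minimum = 3 comparison(s); min is 3, place at index 3 -> [-10, -6, -5, 3, 23, 12, 35]
Pass 5: scan indices 5..6 for the minimum = 2 comparison(s); min is 12, place at index 4 -> [-10, -6, -5, 3, 12, 23, 35]
Pass 6: scan indices 6..6 for the minimum = 1 comparison(s); min is 23, place at index 5 -> [-10, -6, -5, 3, 12, 23, 35]
Selection sort always scans the whole unsorted suffix, so the count is (n-1) + (n-2) + ... + 1 = n(n-1)/2 = 7*6/2 = 21 regardless of the input order.
Total comparisons: 6 + 5 + 4 + 3 + 2 + 1 = 21


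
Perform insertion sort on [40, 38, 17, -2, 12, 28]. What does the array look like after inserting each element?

First element 40 is already 'sorted'
Insert 38: shifted 1 elements -> [38, 40, 17, -2, 12, 28]
Insert 17: shifted 2 elements -> [17, 38, 40, -2, 12, 28]
Insert -2: shifted 3 elements -> [-2, 17, 38, 40, 12, 28]
Insert 12: shifted 3 elements -> [-2, 12, 17, 38, 40, 28]
Insert 28: shifted 2 elements -> [-2, 12, 17, 28, 38, 40]


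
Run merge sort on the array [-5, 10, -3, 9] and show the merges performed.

Divide and conquer:
  Merge [-5] + [10] -> [-5, 10]
  Merge [-3] + [9] -> [-3, 9]
  Merge [-5, 10] + [-3, 9] -> [-5, -3, 9, 10]


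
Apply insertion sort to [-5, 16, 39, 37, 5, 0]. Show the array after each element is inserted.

First element -5 is already 'sorted'
Insert 16: shifted 0 elements -> [-5, 16, 39, 37, 5, 0]
Insert 39: shifted 0 elements -> [-5, 16, 39, 37, 5, 0]
Insert 37: shifted 1 elements -> [-5, 16, 37, 39, 5, 0]
Insert 5: shifted 3 elements -> [-5, 5, 16, 37, 39, 0]
Insert 0: shifted 4 elements -> [-5, 0, 5, 16, 37, 39]


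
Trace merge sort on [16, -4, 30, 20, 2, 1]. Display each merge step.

Divide and conquer:
  Merge [-4] + [30] -> [-4, 30]
  Merge [16] + [-4, 30] -> [-4, 16, 30]
  Merge [2] + [1] -> [1, 2]
  Merge [20] + [1, 2] -> [1, 2, 20]
  Merge [-4, 16, 30] + [1, 2, 20] -> [-4, 1, 2, 16, 20, 30]


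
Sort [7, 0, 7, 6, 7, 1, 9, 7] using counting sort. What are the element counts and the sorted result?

Count array: [1, 1, 0, 0, 0, 0, 1, 4, 0, 1]
(count[i] = number of elements equal to i)
Cumulative count: [1, 2, 2, 2, 2, 2, 3, 7, 7, 8]
Sorted: [0, 1, 6, 7, 7, 7, 7, 9]


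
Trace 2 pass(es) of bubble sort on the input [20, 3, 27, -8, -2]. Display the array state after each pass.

After pass 1: [3, 20, -8, -2, 27] (3 swaps)
After pass 2: [3, -8, -2, 20, 27] (2 swaps)
Total swaps: 5


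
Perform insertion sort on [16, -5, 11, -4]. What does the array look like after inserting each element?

First element 16 is already 'sorted'
Insert -5: shifted 1 elements -> [-5, 16, 11, -4]
Insert 11: shifted 1 elements -> [-5, 11, 16, -4]
Insert -4: shifted 2 elements -> [-5, -4, 11, 16]


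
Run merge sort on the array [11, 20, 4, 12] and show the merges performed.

Divide and conquer:
  Merge [11] + [20] -> [11, 20]
  Merge [4] + [12] -> [4, 12]
  Merge [11, 20] + [4, 12] -> [4, 11, 12, 20]


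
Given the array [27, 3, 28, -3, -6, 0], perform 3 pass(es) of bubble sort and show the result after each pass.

After pass 1: [3, 27, -3, -6, 0, 28] (4 swaps)
After pass 2: [3, -3, -6, 0, 27, 28] (3 swaps)
After pass 3: [-3, -6, 0, 3, 27, 28] (3 swaps)
Total swaps: 10


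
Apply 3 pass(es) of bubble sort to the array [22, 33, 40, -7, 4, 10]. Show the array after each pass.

After pass 1: [22, 33, -7, 4, 10, 40] (3 swaps)
After pass 2: [22, -7, 4, 10, 33, 40] (3 swaps)
After pass 3: [-7, 4, 10, 22, 33, 40] (3 swaps)
Total swaps: 9


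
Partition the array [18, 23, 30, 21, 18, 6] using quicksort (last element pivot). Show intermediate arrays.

Partition 1: pivot=6 at index 0 -> [6, 23, 30, 21, 18, 18]
Partition 2: pivot=18 at index 2 -> [6, 18, 18, 21, 23, 30]
Partition 3: pivot=30 at index 5 -> [6, 18, 18, 21, 23, 30]
Partition 4: pivot=23 at index 4 -> [6, 18, 18, 21, 23, 30]


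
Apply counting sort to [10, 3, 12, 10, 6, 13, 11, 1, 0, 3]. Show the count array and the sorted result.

Count array: [1, 1, 0, 2, 0, 0, 1, 0, 0, 0, 2, 1, 1, 1]
(count[i] = number of elements equal to i)
Cumulative count: [1, 2, 2, 4, 4, 4, 5, 5, 5, 5, 7, 8, 9, 10]
Sorted: [0, 1, 3, 3, 6, 10, 10, 11, 12, 13]


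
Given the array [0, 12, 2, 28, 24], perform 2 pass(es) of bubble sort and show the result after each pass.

After pass 1: [0, 2, 12, 24, 28] (2 swaps)
After pass 2: [0, 2, 12, 24, 28] (0 swaps)
Total swaps: 2


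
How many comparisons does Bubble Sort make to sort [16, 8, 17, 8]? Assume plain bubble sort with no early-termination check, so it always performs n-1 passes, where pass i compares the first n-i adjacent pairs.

Pass 1: compare adjacent pairs (0,1)..(2,3) = 3 comparison(s), 2 swap(s) -> [8, 16, 8, 17]
Pass 2: compare adjacent pairs (0,1)..(1,2) = 2 comparison(s), 1 swap(s) -> [8, 8, 16, 17]
Pass 3: compare adjacent pairs (0,1)..(0,1) = 1 comparison(s), 0 swap(s) -> [8, 8, 16, 17]
Total comparisons: 3 + 2 + 1 = 6


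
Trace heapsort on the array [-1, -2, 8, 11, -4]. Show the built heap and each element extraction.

Build heap: [11, -1, 8, -2, -4]
Extract 11: [8, -1, -4, -2, 11]
Extract 8: [-1, -2, -4, 8, 11]
Extract -1: [-2, -4, -1, 8, 11]
Extract -2: [-4, -2, -1, 8, 11]


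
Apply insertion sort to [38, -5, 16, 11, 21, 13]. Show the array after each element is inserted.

First element 38 is already 'sorted'
Insert -5: shifted 1 elements -> [-5, 38, 16, 11, 21, 13]
Insert 16: shifted 1 elements -> [-5, 16, 38, 11, 21, 13]
Insert 11: shifted 2 elements -> [-5, 11, 16, 38, 21, 13]
Insert 21: shifted 1 elements -> [-5, 11, 16, 21, 38, 13]
Insert 13: shifted 3 elements -> [-5, 11, 13, 16, 21, 38]


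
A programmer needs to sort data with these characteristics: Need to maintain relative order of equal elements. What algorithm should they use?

Best choice: Merge sort or Insertion sort
Reason: Both are stable; quicksort and heapsort are not stable


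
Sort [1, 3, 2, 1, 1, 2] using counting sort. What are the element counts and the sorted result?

Count array: [0, 3, 2, 1]
(count[i] = number of elements equal to i)
Cumulative count: [0, 3, 5, 6]
Sorted: [1, 1, 1, 2, 2, 3]


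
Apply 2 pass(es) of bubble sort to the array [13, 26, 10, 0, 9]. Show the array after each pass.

After pass 1: [13, 10, 0, 9, 26] (3 swaps)
After pass 2: [10, 0, 9, 13, 26] (3 swaps)
Total swaps: 6


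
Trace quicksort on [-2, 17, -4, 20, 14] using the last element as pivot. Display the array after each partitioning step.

Partition 1: pivot=14 at index 2 -> [-2, -4, 14, 20, 17]
Partition 2: pivot=-4 at index 0 -> [-4, -2, 14, 20, 17]
Partition 3: pivot=17 at index 3 -> [-4, -2, 14, 17, 20]


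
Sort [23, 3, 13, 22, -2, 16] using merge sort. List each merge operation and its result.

Divide and conquer:
  Merge [3] + [13] -> [3, 13]
  Merge [23] + [3, 13] -> [3, 13, 23]
  Merge [-2] + [16] -> [-2, 16]
  Merge [22] + [-2, 16] -> [-2, 16, 22]
  Merge [3, 13, 23] + [-2, 16, 22] -> [-2, 3, 13, 16, 22, 23]


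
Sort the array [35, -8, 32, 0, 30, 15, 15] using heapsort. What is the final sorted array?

Build heap: [35, 30, 32, 0, -8, 15, 15]
Extract 35: [32, 30, 15, 0, -8, 15, 35]
Extract 32: [30, 15, 15, 0, -8, 32, 35]
Extract 30: [15, 0, 15, -8, 30, 32, 35]
Extract 15: [15, 0, -8, 15, 30, 32, 35]
Extract 15: [0, -8, 15, 15, 30, 32, 35]
Extract 0: [-8, 0, 15, 15, 30, 32, 35]


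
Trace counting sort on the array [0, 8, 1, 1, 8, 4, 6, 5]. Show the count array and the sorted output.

Count array: [1, 2, 0, 0, 1, 1, 1, 0, 2]
(count[i] = number of elements equal to i)
Cumulative count: [1, 3, 3, 3, 4, 5, 6, 6, 8]
Sorted: [0, 1, 1, 4, 5, 6, 8, 8]


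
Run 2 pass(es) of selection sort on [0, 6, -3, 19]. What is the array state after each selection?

Pass 1: Select minimum -3 at index 2, swap -> [-3, 6, 0, 19]
Pass 2: Select minimum 0 at index 2, swap -> [-3, 0, 6, 19]


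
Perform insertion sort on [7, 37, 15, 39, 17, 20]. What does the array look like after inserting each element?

First element 7 is already 'sorted'
Insert 37: shifted 0 elements -> [7, 37, 15, 39, 17, 20]
Insert 15: shifted 1 elements -> [7, 15, 37, 39, 17, 20]
Insert 39: shifted 0 elements -> [7, 15, 37, 39, 17, 20]
Insert 17: shifted 2 elements -> [7, 15, 17, 37, 39, 20]
Insert 20: shifted 2 elements -> [7, 15, 17, 20, 37, 39]


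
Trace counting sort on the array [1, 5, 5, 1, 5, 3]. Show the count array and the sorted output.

Count array: [0, 2, 0, 1, 0, 3]
(count[i] = number of elements equal to i)
Cumulative count: [0, 2, 2, 3, 3, 6]
Sorted: [1, 1, 3, 5, 5, 5]


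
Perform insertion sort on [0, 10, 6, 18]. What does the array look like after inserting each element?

First element 0 is already 'sorted'
Insert 10: shifted 0 elements -> [0, 10, 6, 18]
Insert 6: shifted 1 elements -> [0, 6, 10, 18]
Insert 18: shifted 0 elements -> [0, 6, 10, 18]


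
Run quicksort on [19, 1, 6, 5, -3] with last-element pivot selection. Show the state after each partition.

Partition 1: pivot=-3 at index 0 -> [-3, 1, 6, 5, 19]
Partition 2: pivot=19 at index 4 -> [-3, 1, 6, 5, 19]
Partition 3: pivot=5 at index 2 -> [-3, 1, 5, 6, 19]


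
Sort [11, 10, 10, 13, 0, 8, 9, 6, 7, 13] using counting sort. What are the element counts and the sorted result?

Count array: [1, 0, 0, 0, 0, 0, 1, 1, 1, 1, 2, 1, 0, 2]
(count[i] = number of elements equal to i)
Cumulative count: [1, 1, 1, 1, 1, 1, 2, 3, 4, 5, 7, 8, 8, 10]
Sorted: [0, 6, 7, 8, 9, 10, 10, 11, 13, 13]


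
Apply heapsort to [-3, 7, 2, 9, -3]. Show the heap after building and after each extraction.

Build heap: [9, 7, 2, -3, -3]
Extract 9: [7, -3, 2, -3, 9]
Extract 7: [2, -3, -3, 7, 9]
Extract 2: [-3, -3, 2, 7, 9]
Extract -3: [-3, -3, 2, 7, 9]


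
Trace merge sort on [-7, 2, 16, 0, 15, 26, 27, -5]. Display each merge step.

Divide and conquer:
  Merge [-7] + [2] -> [-7, 2]
  Merge [16] + [0] -> [0, 16]
  Merge [-7, 2] + [0, 16] -> [-7, 0, 2, 16]
  Merge [15] + [26] -> [15, 26]
  Merge [27] + [-5] -> [-5, 27]
  Merge [15, 26] + [-5, 27] -> [-5, 15, 26, 27]
  Merge [-7, 0, 2, 16] + [-5, 15, 26, 27] -> [-7, -5, 0, 2, 15, 16, 26, 27]


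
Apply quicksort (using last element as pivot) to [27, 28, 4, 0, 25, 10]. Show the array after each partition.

Partition 1: pivot=10 at index 2 -> [4, 0, 10, 28, 25, 27]
Partition 2: pivot=0 at index 0 -> [0, 4, 10, 28, 25, 27]
Partition 3: pivot=27 at index 4 -> [0, 4, 10, 25, 27, 28]


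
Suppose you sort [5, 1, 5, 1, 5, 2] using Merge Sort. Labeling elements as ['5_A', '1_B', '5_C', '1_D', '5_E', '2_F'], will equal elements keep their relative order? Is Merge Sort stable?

Trace Merge Sort on the labeled array (the key is the number; the letter only tracks identity):
  Merge [1_B] + [5_C] -> [1_B, 5_C]
  Merge [5_A] + [1_B, 5_C] -> [1_B, 5_A, 5_C]
  Merge [5_E] + [2_F] -> [2_F, 5_E]
  Merge [1_D] + [2_F, 5_E] -> [1_D, 2_F, 5_E]
  Merge [1_B, 5_A, 5_C] + [1_D, 2_F, 5_E] -> [1_B, 1_D, 2_F, 5_A, 5_C, 5_E]
Final order: [1_B, 1_D, 2_F, 5_A, 5_C, 5_E]
Equal keys:
  value 1: originally 1_B, 1_D; after sorting 1_B, 1_D -> order preserved
  value 5: originally 5_A, 5_C, 5_E; after sorting 5_A, 5_C, 5_E -> order preserved
All equal keys kept their original relative order. Merge Sort is stable: when the heads of the two halves are equal the merge takes from the left half first.
Answer: Stable


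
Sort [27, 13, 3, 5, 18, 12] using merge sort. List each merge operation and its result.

Divide and conquer:
  Merge [13] + [3] -> [3, 13]
  Merge [27] + [3, 13] -> [3, 13, 27]
  Merge [18] + [12] -> [12, 18]
  Merge [5] + [12, 18] -> [5, 12, 18]
  Merge [3, 13, 27] + [5, 12, 18] -> [3, 5, 12, 13, 18, 27]


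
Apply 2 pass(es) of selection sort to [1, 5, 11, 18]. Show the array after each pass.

Pass 1: Select minimum 1 at index 0, swap -> [1, 5, 11, 18]
Pass 2: Select minimum 5 at index 1, swap -> [1, 5, 11, 18]


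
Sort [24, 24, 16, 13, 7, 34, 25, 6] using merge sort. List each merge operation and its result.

Divide and conquer:
  Merge [24] + [24] -> [24, 24]
  Merge [16] + [13] -> [13, 16]
  Merge [24, 24] + [13, 16] -> [13, 16, 24, 24]
  Merge [7] + [34] -> [7, 34]
  Merge [25] + [6] -> [6, 25]
  Merge [7, 34] + [6, 25] -> [6, 7, 25, 34]
  Merge [13, 16, 24, 24] + [6, 7, 25, 34] -> [6, 7, 13, 16, 24, 24, 25, 34]


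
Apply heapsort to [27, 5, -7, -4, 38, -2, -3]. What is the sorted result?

Build heap: [38, 27, -2, -4, 5, -7, -3]
Extract 38: [27, 5, -2, -4, -3, -7, 38]
Extract 27: [5, -3, -2, -4, -7, 27, 38]
Extract 5: [-2, -3, -7, -4, 5, 27, 38]
Extract -2: [-3, -4, -7, -2, 5, 27, 38]
Extract -3: [-4, -7, -3, -2, 5, 27, 38]
Extract -4: [-7, -4, -3, -2, 5, 27, 38]


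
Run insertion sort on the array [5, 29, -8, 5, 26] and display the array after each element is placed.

First element 5 is already 'sorted'
Insert 29: shifted 0 elements -> [5, 29, -8, 5, 26]
Insert -8: shifted 2 elements -> [-8, 5, 29, 5, 26]
Insert 5: shifted 1 elements -> [-8, 5, 5, 29, 26]
Insert 26: shifted 1 elements -> [-8, 5, 5, 26, 29]


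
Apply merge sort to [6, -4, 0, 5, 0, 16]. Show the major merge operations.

Divide and conquer:
  Merge [-4] + [0] -> [-4, 0]
  Merge [6] + [-4, 0] -> [-4, 0, 6]
  Merge [0] + [16] -> [0, 16]
  Merge [5] + [0, 16] -> [0, 5, 16]
  Merge [-4, 0, 6] + [0, 5, 16] -> [-4, 0, 0, 5, 6, 16]


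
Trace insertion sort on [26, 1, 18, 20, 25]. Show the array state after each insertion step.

First element 26 is already 'sorted'
Insert 1: shifted 1 elements -> [1, 26, 18, 20, 25]
Insert 18: shifted 1 elements -> [1, 18, 26, 20, 25]
Insert 20: shifted 1 elements -> [1, 18, 20, 26, 25]
Insert 25: shifted 1 elements -> [1, 18, 20, 25, 26]


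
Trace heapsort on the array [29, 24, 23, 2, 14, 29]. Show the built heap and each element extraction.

Build heap: [29, 24, 29, 2, 14, 23]
Extract 29: [29, 24, 23, 2, 14, 29]
Extract 29: [24, 14, 23, 2, 29, 29]
Extract 24: [23, 14, 2, 24, 29, 29]
Extract 23: [14, 2, 23, 24, 29, 29]
Extract 14: [2, 14, 23, 24, 29, 29]


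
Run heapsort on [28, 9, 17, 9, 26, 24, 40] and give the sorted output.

Build heap: [40, 26, 28, 9, 9, 24, 17]
Extract 40: [28, 26, 24, 9, 9, 17, 40]
Extract 28: [26, 17, 24, 9, 9, 28, 40]
Extract 26: [24, 17, 9, 9, 26, 28, 40]
Extract 24: [17, 9, 9, 24, 26, 28, 40]
Extract 17: [9, 9, 17, 24, 26, 28, 40]
Extract 9: [9, 9, 17, 24, 26, 28, 40]


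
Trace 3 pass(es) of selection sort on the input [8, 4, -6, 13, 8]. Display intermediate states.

Pass 1: Select minimum -6 at index 2, swap -> [-6, 4, 8, 13, 8]
Pass 2: Select minimum 4 at index 1, swap -> [-6, 4, 8, 13, 8]
Pass 3: Select minimum 8 at index 2, swap -> [-6, 4, 8, 13, 8]


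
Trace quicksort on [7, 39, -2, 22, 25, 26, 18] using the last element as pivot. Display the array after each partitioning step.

Partition 1: pivot=18 at index 2 -> [7, -2, 18, 22, 25, 26, 39]
Partition 2: pivot=-2 at index 0 -> [-2, 7, 18, 22, 25, 26, 39]
Partition 3: pivot=39 at index 6 -> [-2, 7, 18, 22, 25, 26, 39]
Partition 4: pivot=26 at index 5 -> [-2, 7, 18, 22, 25, 26, 39]
Partition 5: pivot=25 at index 4 -> [-2, 7, 18, 22, 25, 26, 39]


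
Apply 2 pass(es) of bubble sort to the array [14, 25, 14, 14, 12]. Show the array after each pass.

After pass 1: [14, 14, 14, 12, 25] (3 swaps)
After pass 2: [14, 14, 12, 14, 25] (1 swaps)
Total swaps: 4


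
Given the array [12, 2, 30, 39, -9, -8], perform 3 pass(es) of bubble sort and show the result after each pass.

After pass 1: [2, 12, 30, -9, -8, 39] (3 swaps)
After pass 2: [2, 12, -9, -8, 30, 39] (2 swaps)
After pass 3: [2, -9, -8, 12, 30, 39] (2 swaps)
Total swaps: 7


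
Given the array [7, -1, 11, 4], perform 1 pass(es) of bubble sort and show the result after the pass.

After pass 1: [-1, 7, 4, 11] (2 swaps)
Total swaps: 2


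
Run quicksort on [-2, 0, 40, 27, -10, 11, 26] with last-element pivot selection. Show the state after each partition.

Partition 1: pivot=26 at index 4 -> [-2, 0, -10, 11, 26, 27, 40]
Partition 2: pivot=11 at index 3 -> [-2, 0, -10, 11, 26, 27, 40]
Partition 3: pivot=-10 at index 0 -> [-10, 0, -2, 11, 26, 27, 40]
Partition 4: pivot=-2 at index 1 -> [-10, -2, 0, 11, 26, 27, 40]
Partition 5: pivot=40 at index 6 -> [-10, -2, 0, 11, 26, 27, 40]


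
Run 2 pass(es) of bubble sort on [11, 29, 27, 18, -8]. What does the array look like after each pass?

After pass 1: [11, 27, 18, -8, 29] (3 swaps)
After pass 2: [11, 18, -8, 27, 29] (2 swaps)
Total swaps: 5


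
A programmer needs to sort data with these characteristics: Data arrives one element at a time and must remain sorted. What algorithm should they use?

Best choice: Insertion sort
Reason: Insertion sort naturally handles online/streaming input by inserting each new element into sorted position


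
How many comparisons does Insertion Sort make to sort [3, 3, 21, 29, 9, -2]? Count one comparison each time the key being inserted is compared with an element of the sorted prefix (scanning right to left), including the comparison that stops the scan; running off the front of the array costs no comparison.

Insert 3: 3 <= 3 (stop) = 1 comparison(s) -> [3, 3, 21, 29, 9, -2]
Insert 21: 3 <= 21 (stop) = 1 comparison(s) -> [3, 3, 21, 29, 9, -2]
Insert 29: 21 <= 29 (stop) = 1 comparison(s) -> [3, 3, 21, 29, 9, -2]
Insert 9: 29 > 9 (shift), 21 > 9 (shift), 3 <= 9 (stop) = 3 comparison(s) -> [3, 3, 9, 21, 29, -2]
Insert -2: 29 > -2 (shift), 21 > -2 (shift), 9 > -2 (shift), 3 > -2 (shift), 3 > -2 (shift), reached front = 5 comparison(s) -> [-2, 3, 3, 9, 21, 29]
Total comparisons: 1 + 1 + 1 + 3 + 5 = 11


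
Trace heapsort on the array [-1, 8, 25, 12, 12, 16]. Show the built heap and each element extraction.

Build heap: [25, 12, 16, 8, 12, -1]
Extract 25: [16, 12, -1, 8, 12, 25]
Extract 16: [12, 12, -1, 8, 16, 25]
Extract 12: [12, 8, -1, 12, 16, 25]
Extract 12: [8, -1, 12, 12, 16, 25]
Extract 8: [-1, 8, 12, 12, 16, 25]


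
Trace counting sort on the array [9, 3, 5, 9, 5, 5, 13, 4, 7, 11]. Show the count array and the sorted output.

Count array: [0, 0, 0, 1, 1, 3, 0, 1, 0, 2, 0, 1, 0, 1]
(count[i] = number of elements equal to i)
Cumulative count: [0, 0, 0, 1, 2, 5, 5, 6, 6, 8, 8, 9, 9, 10]
Sorted: [3, 4, 5, 5, 5, 7, 9, 9, 11, 13]


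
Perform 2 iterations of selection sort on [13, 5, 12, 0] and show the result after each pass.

Pass 1: Select minimum 0 at index 3, swap -> [0, 5, 12, 13]
Pass 2: Select minimum 5 at index 1, swap -> [0, 5, 12, 13]


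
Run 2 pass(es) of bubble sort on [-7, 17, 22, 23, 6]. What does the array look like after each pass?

After pass 1: [-7, 17, 22, 6, 23] (1 swaps)
After pass 2: [-7, 17, 6, 22, 23] (1 swaps)
Total swaps: 2


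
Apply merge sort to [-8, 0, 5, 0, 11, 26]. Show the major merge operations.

Divide and conquer:
  Merge [0] + [5] -> [0, 5]
  Merge [-8] + [0, 5] -> [-8, 0, 5]
  Merge [11] + [26] -> [11, 26]
  Merge [0] + [11, 26] -> [0, 11, 26]
  Merge [-8, 0, 5] + [0, 11, 26] -> [-8, 0, 0, 5, 11, 26]


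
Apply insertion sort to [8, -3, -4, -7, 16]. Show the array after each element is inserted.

First element 8 is already 'sorted'
Insert -3: shifted 1 elements -> [-3, 8, -4, -7, 16]
Insert -4: shifted 2 elements -> [-4, -3, 8, -7, 16]
Insert -7: shifted 3 elements -> [-7, -4, -3, 8, 16]
Insert 16: shifted 0 elements -> [-7, -4, -3, 8, 16]


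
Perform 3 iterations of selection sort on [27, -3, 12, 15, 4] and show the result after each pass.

Pass 1: Select minimum -3 at index 1, swap -> [-3, 27, 12, 15, 4]
Pass 2: Select minimum 4 at index 4, swap -> [-3, 4, 12, 15, 27]
Pass 3: Select minimum 12 at index 2, swap -> [-3, 4, 12, 15, 27]


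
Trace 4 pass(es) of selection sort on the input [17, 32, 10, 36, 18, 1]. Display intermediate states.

Pass 1: Select minimum 1 at index 5, swap -> [1, 32, 10, 36, 18, 17]
Pass 2: Select minimum 10 at index 2, swap -> [1, 10, 32, 36, 18, 17]
Pass 3: Select minimum 17 at index 5, swap -> [1, 10, 17, 36, 18, 32]
Pass 4: Select minimum 18 at index 4, swap -> [1, 10, 17, 18, 36, 32]


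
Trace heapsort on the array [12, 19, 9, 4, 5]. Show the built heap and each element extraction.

Build heap: [19, 12, 9, 4, 5]
Extract 19: [12, 5, 9, 4, 19]
Extract 12: [9, 5, 4, 12, 19]
Extract 9: [5, 4, 9, 12, 19]
Extract 5: [4, 5, 9, 12, 19]


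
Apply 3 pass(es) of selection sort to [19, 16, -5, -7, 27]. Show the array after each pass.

Pass 1: Select minimum -7 at index 3, swap -> [-7, 16, -5, 19, 27]
Pass 2: Select minimum -5 at index 2, swap -> [-7, -5, 16, 19, 27]
Pass 3: Select minimum 16 at index 2, swap -> [-7, -5, 16, 19, 27]


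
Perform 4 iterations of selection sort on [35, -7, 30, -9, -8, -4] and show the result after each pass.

Pass 1: Select minimum -9 at index 3, swap -> [-9, -7, 30, 35, -8, -4]
Pass 2: Select minimum -8 at index 4, swap -> [-9, -8, 30, 35, -7, -4]
Pass 3: Select minimum -7 at index 4, swap -> [-9, -8, -7, 35, 30, -4]
Pass 4: Select minimum -4 at index 5, swap -> [-9, -8, -7, -4, 30, 35]


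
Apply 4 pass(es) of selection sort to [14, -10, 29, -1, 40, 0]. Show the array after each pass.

Pass 1: Select minimum -10 at index 1, swap -> [-10, 14, 29, -1, 40, 0]
Pass 2: Select minimum -1 at index 3, swap -> [-10, -1, 29, 14, 40, 0]
Pass 3: Select minimum 0 at index 5, swap -> [-10, -1, 0, 14, 40, 29]
Pass 4: Select minimum 14 at index 3, swap -> [-10, -1, 0, 14, 40, 29]


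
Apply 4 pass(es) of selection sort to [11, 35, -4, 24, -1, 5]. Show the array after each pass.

Pass 1: Select minimum -4 at index 2, swap -> [-4, 35, 11, 24, -1, 5]
Pass 2: Select minimum -1 at index 4, swap -> [-4, -1, 11, 24, 35, 5]
Pass 3: Select minimum 5 at index 5, swap -> [-4, -1, 5, 24, 35, 11]
Pass 4: Select minimum 11 at index 5, swap -> [-4, -1, 5, 11, 35, 24]


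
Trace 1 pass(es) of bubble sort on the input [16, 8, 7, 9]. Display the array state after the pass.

After pass 1: [8, 7, 9, 16] (3 swaps)
Total swaps: 3


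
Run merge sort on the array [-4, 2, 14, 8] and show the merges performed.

Divide and conquer:
  Merge [-4] + [2] -> [-4, 2]
  Merge [14] + [8] -> [8, 14]
  Merge [-4, 2] + [8, 14] -> [-4, 2, 8, 14]


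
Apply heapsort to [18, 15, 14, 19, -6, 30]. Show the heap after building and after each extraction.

Build heap: [30, 19, 18, 15, -6, 14]
Extract 30: [19, 15, 18, 14, -6, 30]
Extract 19: [18, 15, -6, 14, 19, 30]
Extract 18: [15, 14, -6, 18, 19, 30]
Extract 15: [14, -6, 15, 18, 19, 30]
Extract 14: [-6, 14, 15, 18, 19, 30]


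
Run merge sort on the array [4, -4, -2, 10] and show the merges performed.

Divide and conquer:
  Merge [4] + [-4] -> [-4, 4]
  Merge [-2] + [10] -> [-2, 10]
  Merge [-4, 4] + [-2, 10] -> [-4, -2, 4, 10]


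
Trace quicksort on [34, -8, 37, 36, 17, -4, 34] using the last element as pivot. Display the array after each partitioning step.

Partition 1: pivot=34 at index 4 -> [34, -8, 17, -4, 34, 36, 37]
Partition 2: pivot=-4 at index 1 -> [-8, -4, 17, 34, 34, 36, 37]
Partition 3: pivot=34 at index 3 -> [-8, -4, 17, 34, 34, 36, 37]
Partition 4: pivot=37 at index 6 -> [-8, -4, 17, 34, 34, 36, 37]


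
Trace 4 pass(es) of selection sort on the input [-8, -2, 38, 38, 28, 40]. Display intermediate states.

Pass 1: Select minimum -8 at index 0, swap -> [-8, -2, 38, 38, 28, 40]
Pass 2: Select minimum -2 at index 1, swap -> [-8, -2, 38, 38, 28, 40]
Pass 3: Select minimum 28 at index 4, swap -> [-8, -2, 28, 38, 38, 40]
Pass 4: Select minimum 38 at index 3, swap -> [-8, -2, 28, 38, 38, 40]


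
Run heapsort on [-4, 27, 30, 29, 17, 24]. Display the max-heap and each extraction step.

Build heap: [30, 29, 24, 27, 17, -4]
Extract 30: [29, 27, 24, -4, 17, 30]
Extract 29: [27, 17, 24, -4, 29, 30]
Extract 27: [24, 17, -4, 27, 29, 30]
Extract 24: [17, -4, 24, 27, 29, 30]
Extract 17: [-4, 17, 24, 27, 29, 30]


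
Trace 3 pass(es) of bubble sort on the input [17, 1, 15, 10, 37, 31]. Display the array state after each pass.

After pass 1: [1, 15, 10, 17, 31, 37] (4 swaps)
After pass 2: [1, 10, 15, 17, 31, 37] (1 swaps)
After pass 3: [1, 10, 15, 17, 31, 37] (0 swaps)
Total swaps: 5


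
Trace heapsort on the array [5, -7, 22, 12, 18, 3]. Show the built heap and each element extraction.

Build heap: [22, 18, 5, 12, -7, 3]
Extract 22: [18, 12, 5, 3, -7, 22]
Extract 18: [12, 3, 5, -7, 18, 22]
Extract 12: [5, 3, -7, 12, 18, 22]
Extract 5: [3, -7, 5, 12, 18, 22]
Extract 3: [-7, 3, 5, 12, 18, 22]


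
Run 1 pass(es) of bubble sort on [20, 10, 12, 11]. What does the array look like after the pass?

After pass 1: [10, 12, 11, 20] (3 swaps)
Total swaps: 3


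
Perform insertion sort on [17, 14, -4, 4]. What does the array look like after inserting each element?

First element 17 is already 'sorted'
Insert 14: shifted 1 elements -> [14, 17, -4, 4]
Insert -4: shifted 2 elements -> [-4, 14, 17, 4]
Insert 4: shifted 2 elements -> [-4, 4, 14, 17]


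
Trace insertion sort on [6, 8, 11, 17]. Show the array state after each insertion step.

First element 6 is already 'sorted'
Insert 8: shifted 0 elements -> [6, 8, 11, 17]
Insert 11: shifted 0 elements -> [6, 8, 11, 17]
Insert 17: shifted 0 elements -> [6, 8, 11, 17]


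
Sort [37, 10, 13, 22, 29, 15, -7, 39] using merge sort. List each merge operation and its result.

Divide and conquer:
  Merge [37] + [10] -> [10, 37]
  Merge [13] + [22] -> [13, 22]
  Merge [10, 37] + [13, 22] -> [10, 13, 22, 37]
  Merge [29] + [15] -> [15, 29]
  Merge [-7] + [39] -> [-7, 39]
  Merge [15, 29] + [-7, 39] -> [-7, 15, 29, 39]
  Merge [10, 13, 22, 37] + [-7, 15, 29, 39] -> [-7, 10, 13, 15, 22, 29, 37, 39]


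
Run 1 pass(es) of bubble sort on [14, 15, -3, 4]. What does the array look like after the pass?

After pass 1: [14, -3, 4, 15] (2 swaps)
Total swaps: 2


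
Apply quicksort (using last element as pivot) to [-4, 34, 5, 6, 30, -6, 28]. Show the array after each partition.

Partition 1: pivot=28 at index 4 -> [-4, 5, 6, -6, 28, 34, 30]
Partition 2: pivot=-6 at index 0 -> [-6, 5, 6, -4, 28, 34, 30]
Partition 3: pivot=-4 at index 1 -> [-6, -4, 6, 5, 28, 34, 30]
Partition 4: pivot=5 at index 2 -> [-6, -4, 5, 6, 28, 34, 30]
Partition 5: pivot=30 at index 5 -> [-6, -4, 5, 6, 28, 30, 34]


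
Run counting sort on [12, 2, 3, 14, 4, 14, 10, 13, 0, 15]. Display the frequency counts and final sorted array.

Count array: [1, 0, 1, 1, 1, 0, 0, 0, 0, 0, 1, 0, 1, 1, 2, 1]
(count[i] = number of elements equal to i)
Cumulative count: [1, 1, 2, 3, 4, 4, 4, 4, 4, 4, 5, 5, 6, 7, 9, 10]
Sorted: [0, 2, 3, 4, 10, 12, 13, 14, 14, 15]


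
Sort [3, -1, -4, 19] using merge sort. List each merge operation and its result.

Divide and conquer:
  Merge [3] + [-1] -> [-1, 3]
  Merge [-4] + [19] -> [-4, 19]
  Merge [-1, 3] + [-4, 19] -> [-4, -1, 3, 19]


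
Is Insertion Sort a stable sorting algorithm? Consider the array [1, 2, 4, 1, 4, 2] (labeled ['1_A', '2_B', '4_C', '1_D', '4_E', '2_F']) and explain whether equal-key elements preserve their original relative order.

Trace Insertion Sort on the labeled array (the key is the number; the letter only tracks identity):
  Insert 2_B at index 1: [1_A, 2_B, 4_C, 1_D, 4_E, 2_F]
  Insert 4_C at index 2: [1_A, 2_B, 4_C, 1_D, 4_E, 2_F]
  Insert 1_D at index 1: [1_A, 1_D, 2_B, 4_C, 4_E, 2_F]
  Insert 4_E at index 4: [1_A, 1_D, 2_B, 4_C, 4_E, 2_F]
  Insert 2_F at index 3: [1_A, 1_D, 2_B, 2_F, 4_C, 4_E]
Final order: [1_A, 1_D, 2_B, 2_F, 4_C, 4_E]
Equal keys:
  value 1: originally 1_A, 1_D; after sorting 1_A, 1_D -> order preserved
  value 2: originally 2_B, 2_F; after sorting 2_B, 2_F -> order preserved
  value 4: originally 4_C, 4_E; after sorting 4_C, 4_E -> order preserved
All equal keys kept their original relative order. Insertion Sort is stable: elements are shifted only while they are strictly greater than the key, so a key is inserted after any equal elements already placed.
Answer: Stable


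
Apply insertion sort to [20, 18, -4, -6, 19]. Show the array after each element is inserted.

First element 20 is already 'sorted'
Insert 18: shifted 1 elements -> [18, 20, -4, -6, 19]
Insert -4: shifted 2 elements -> [-4, 18, 20, -6, 19]
Insert -6: shifted 3 elements -> [-6, -4, 18, 20, 19]
Insert 19: shifted 1 elements -> [-6, -4, 18, 19, 20]


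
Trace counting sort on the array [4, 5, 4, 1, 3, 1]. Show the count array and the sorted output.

Count array: [0, 2, 0, 1, 2, 1]
(count[i] = number of elements equal to i)
Cumulative count: [0, 2, 2, 3, 5, 6]
Sorted: [1, 1, 3, 4, 4, 5]


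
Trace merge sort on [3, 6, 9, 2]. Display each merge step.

Divide and conquer:
  Merge [3] + [6] -> [3, 6]
  Merge [9] + [2] -> [2, 9]
  Merge [3, 6] + [2, 9] -> [2, 3, 6, 9]


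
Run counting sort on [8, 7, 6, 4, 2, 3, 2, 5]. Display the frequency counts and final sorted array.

Count array: [0, 0, 2, 1, 1, 1, 1, 1, 1]
(count[i] = number of elements equal to i)
Cumulative count: [0, 0, 2, 3, 4, 5, 6, 7, 8]
Sorted: [2, 2, 3, 4, 5, 6, 7, 8]


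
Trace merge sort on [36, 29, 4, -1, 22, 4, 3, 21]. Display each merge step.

Divide and conquer:
  Merge [36] + [29] -> [29, 36]
  Merge [4] + [-1] -> [-1, 4]
  Merge [29, 36] + [-1, 4] -> [-1, 4, 29, 36]
  Merge [22] + [4] -> [4, 22]
  Merge [3] + [21] -> [3, 21]
  Merge [4, 22] + [3, 21] -> [3, 4, 21, 22]
  Merge [-1, 4, 29, 36] + [3, 4, 21, 22] -> [-1, 3, 4, 4, 21, 22, 29, 36]


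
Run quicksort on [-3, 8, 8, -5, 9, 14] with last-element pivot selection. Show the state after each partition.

Partition 1: pivot=14 at index 5 -> [-3, 8, 8, -5, 9, 14]
Partition 2: pivot=9 at index 4 -> [-3, 8, 8, -5, 9, 14]
Partition 3: pivot=-5 at index 0 -> [-5, 8, 8, -3, 9, 14]
Partition 4: pivot=-3 at index 1 -> [-5, -3, 8, 8, 9, 14]
Partition 5: pivot=8 at index 3 -> [-5, -3, 8, 8, 9, 14]


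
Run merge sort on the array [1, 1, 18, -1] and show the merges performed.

Divide and conquer:
  Merge [1] + [1] -> [1, 1]
  Merge [18] + [-1] -> [-1, 18]
  Merge [1, 1] + [-1, 18] -> [-1, 1, 1, 18]


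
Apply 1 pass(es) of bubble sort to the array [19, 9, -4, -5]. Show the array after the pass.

After pass 1: [9, -4, -5, 19] (3 swaps)
Total swaps: 3


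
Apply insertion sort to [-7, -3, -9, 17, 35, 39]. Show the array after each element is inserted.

First element -7 is already 'sorted'
Insert -3: shifted 0 elements -> [-7, -3, -9, 17, 35, 39]
Insert -9: shifted 2 elements -> [-9, -7, -3, 17, 35, 39]
Insert 17: shifted 0 elements -> [-9, -7, -3, 17, 35, 39]
Insert 35: shifted 0 elements -> [-9, -7, -3, 17, 35, 39]
Insert 39: shifted 0 elements -> [-9, -7, -3, 17, 35, 39]


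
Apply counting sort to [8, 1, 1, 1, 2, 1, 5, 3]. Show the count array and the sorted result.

Count array: [0, 4, 1, 1, 0, 1, 0, 0, 1]
(count[i] = number of elements equal to i)
Cumulative count: [0, 4, 5, 6, 6, 7, 7, 7, 8]
Sorted: [1, 1, 1, 1, 2, 3, 5, 8]


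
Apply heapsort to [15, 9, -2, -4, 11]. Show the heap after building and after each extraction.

Build heap: [15, 11, -2, -4, 9]
Extract 15: [11, 9, -2, -4, 15]
Extract 11: [9, -4, -2, 11, 15]
Extract 9: [-2, -4, 9, 11, 15]
Extract -2: [-4, -2, 9, 11, 15]


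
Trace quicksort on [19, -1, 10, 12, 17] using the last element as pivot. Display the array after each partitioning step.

Partition 1: pivot=17 at index 3 -> [-1, 10, 12, 17, 19]
Partition 2: pivot=12 at index 2 -> [-1, 10, 12, 17, 19]
Partition 3: pivot=10 at index 1 -> [-1, 10, 12, 17, 19]


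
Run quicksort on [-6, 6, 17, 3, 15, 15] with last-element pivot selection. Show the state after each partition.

Partition 1: pivot=15 at index 4 -> [-6, 6, 3, 15, 15, 17]
Partition 2: pivot=15 at index 3 -> [-6, 6, 3, 15, 15, 17]
Partition 3: pivot=3 at index 1 -> [-6, 3, 6, 15, 15, 17]
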